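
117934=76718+41216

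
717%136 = 37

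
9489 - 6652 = 2837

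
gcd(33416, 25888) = 8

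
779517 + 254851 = 1034368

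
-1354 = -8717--7363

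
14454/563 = 25 + 379/563 ≈ 25.67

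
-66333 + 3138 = -63195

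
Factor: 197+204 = 401^1 = 401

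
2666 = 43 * 62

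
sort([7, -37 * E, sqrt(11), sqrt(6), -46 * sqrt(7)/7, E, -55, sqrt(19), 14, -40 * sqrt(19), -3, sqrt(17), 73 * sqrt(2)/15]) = [-40 * sqrt(19), -37 * E, -55, -46 * sqrt(7)/7, -3, sqrt(6), E, sqrt(11), sqrt(17), sqrt(19), 73 * sqrt(2)/15, 7, 14]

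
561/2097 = 187/699 ≈ 0.268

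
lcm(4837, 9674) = 9674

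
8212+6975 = 15187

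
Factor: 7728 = 2^4 * 3^1 * 7^1 * 23^1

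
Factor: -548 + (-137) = -1*5^1*137^1 = -685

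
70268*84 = 5902512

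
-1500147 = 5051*(-297)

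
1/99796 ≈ 0.0000100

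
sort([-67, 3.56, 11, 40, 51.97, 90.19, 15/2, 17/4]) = [-67, 3.56, 17/4, 15/2, 11, 40, 51.97, 90.19]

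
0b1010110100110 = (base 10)5542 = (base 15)1997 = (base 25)8lh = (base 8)12646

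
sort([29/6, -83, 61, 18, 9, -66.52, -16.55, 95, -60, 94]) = [-83, -66.52, -60, -16.55, 29/6, 9, 18, 61, 94, 95]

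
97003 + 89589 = 186592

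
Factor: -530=-1 * 2^1 * 5^1 * 53^1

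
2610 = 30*87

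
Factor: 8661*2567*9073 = 3^1*17^1*43^1*151^1*211^1*2887^1 = 201718076451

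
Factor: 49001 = 19^1*2579^1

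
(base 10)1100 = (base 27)1dk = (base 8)2114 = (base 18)372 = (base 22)260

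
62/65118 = 31/32559 ≈ 0.000952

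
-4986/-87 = 57 + 9/29 ≈ 57.31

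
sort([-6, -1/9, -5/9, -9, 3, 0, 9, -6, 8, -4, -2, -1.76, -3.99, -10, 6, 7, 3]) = [-10, -9, -6, -6, -4, -3.99, -2, -1.76, -5/9, -1/9, 0, 3, 3, 6, 7, 8, 9]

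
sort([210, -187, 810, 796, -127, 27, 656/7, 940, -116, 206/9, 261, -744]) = [-744, -187, -127, -116, 206/9, 27, 656/7, 210, 261, 796, 810, 940]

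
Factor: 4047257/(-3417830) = -1*2^(-1)*5^(-1)*13^(-1)*61^(-1)*431^(-1)*4047257^1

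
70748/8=17687/2=8843.50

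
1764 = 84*21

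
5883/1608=3 + 353/536 ≈ 3.66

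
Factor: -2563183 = -1*7^1*366169^1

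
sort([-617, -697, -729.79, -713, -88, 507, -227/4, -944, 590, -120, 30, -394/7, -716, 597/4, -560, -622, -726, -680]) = [-944, -729.79, -726, -716, -713, -697, -680, -622, -617, -560, -120, -88, -227/4, -394/7, 30, 597/4, 507, 590]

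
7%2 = 1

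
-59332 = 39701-99033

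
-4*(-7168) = 28672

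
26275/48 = 547 + 19/48 ≈ 547.40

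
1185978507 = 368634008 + 817344499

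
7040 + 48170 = 55210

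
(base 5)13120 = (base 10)1035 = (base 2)10000001011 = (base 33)vc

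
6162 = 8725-2563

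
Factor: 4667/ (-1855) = -1 * 5^ (-1) * 7^ (-1) * 13^1 * 53^ (-1) * 359^1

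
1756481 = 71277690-69521209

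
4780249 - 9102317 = -4322068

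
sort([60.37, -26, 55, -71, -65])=[-71, -65, -26, 55, 60.37]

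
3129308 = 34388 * 91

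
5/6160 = 1/1232 ≈ 0.000812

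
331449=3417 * 97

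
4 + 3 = 7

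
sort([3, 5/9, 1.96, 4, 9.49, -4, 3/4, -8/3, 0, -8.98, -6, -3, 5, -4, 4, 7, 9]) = [-8.98, -6, -4, -4, -3, -8/3, 0, 5/9, 3/4, 1.96, 3, 4, 4, 5, 7, 9, 9.49]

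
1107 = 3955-2848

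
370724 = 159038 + 211686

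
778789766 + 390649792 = 1169439558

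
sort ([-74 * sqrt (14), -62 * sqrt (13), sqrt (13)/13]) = [-74 * sqrt (14), -62 * sqrt (13), sqrt (13)/13]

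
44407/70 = 634 + 27/70 ≈ 634.39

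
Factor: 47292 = 2^2 * 3^1 * 7^1 * 563^1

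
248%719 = 248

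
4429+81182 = 85611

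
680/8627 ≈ 0.0788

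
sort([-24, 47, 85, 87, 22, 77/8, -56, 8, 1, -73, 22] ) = [-73, -56, -24, 1, 8, 77/8, 22, 22, 47, 85, 87] 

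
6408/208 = 30 + 21/26 ≈ 30.81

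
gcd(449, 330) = 1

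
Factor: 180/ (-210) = -1*2^1*3^1*7^ (-1) = -6/7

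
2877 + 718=3595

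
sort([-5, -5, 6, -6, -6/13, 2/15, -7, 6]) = [-7, -6, -5, -5, -6/13, 2/15, 6, 6]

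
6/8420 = 3/4210 ≈ 0.000713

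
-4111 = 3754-7865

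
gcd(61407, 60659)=1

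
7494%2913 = 1668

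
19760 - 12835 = 6925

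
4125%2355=1770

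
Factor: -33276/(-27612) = 3^(-1) * 13^(-1) * 47^1 = 47/39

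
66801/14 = 4771 + 1/2 = 4771.50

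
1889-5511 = -3622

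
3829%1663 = 503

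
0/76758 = 0 = 0.00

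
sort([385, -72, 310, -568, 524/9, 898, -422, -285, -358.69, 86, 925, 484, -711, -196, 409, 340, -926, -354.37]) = [-926, -711, -568, -422, -358.69, -354.37, -285, -196, -72, 524/9, 86, 310, 340, 385, 409, 484, 898, 925]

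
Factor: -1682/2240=-1*2^(-5)*5^(-1)*7^(-1)*29^2=-841/1120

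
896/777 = 1 + 17/111≈1.15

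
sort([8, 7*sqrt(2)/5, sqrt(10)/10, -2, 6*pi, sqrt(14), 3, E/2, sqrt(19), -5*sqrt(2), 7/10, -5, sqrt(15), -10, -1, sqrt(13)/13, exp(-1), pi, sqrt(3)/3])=[-10, -5*sqrt(2), -5, -2, -1, sqrt(13)/13, sqrt(10)/10, exp(-1), sqrt(3)/3, 7/10, E/2, 7*sqrt(2)/5, 3, pi, sqrt(14), sqrt(15), sqrt(19), 8, 6*pi]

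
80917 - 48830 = 32087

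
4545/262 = 17 + 91/262 ≈ 17.35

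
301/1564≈0.192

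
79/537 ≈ 0.147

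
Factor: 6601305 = 3^1*5^1*440087^1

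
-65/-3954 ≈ 0.0164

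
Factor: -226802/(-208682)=691^(-1)*751^1=751/691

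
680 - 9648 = -8968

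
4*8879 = 35516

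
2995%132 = 91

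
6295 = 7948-1653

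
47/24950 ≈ 0.00188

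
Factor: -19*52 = -1*2^2*13^1*19^1 = -988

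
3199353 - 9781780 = -6582427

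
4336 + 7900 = 12236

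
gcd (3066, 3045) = 21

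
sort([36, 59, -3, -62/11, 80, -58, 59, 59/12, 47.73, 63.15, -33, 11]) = [-58, -33, -62/11, -3, 59/12, 11, 36, 47.73, 59, 59, 63.15, 80]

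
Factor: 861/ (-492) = -1*2^ (-2)*7^1 = -7/4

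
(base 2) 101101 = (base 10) 45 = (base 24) 1l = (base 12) 39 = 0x2d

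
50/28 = 1+11/14 ≈ 1.79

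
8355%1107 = 606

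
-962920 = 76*(-12670)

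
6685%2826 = 1033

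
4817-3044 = 1773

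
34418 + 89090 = 123508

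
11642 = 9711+1931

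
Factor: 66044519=37^1 * 53^1 * 33679^1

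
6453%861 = 426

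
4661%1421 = 398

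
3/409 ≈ 0.00733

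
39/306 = 13/102 ≈ 0.127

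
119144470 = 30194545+88949925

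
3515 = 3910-395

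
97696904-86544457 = 11152447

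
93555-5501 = 88054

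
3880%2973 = 907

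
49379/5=9875+4/5=9875.80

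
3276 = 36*91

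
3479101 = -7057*(-493)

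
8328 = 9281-953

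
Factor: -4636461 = -1*3^1*17^1*90911^1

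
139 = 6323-6184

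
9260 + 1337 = 10597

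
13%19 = 13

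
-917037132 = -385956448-531080684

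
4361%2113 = 135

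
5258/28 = 2629/14 ≈ 187.79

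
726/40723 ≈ 0.0178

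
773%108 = 17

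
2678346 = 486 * 5511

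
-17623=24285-41908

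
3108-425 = 2683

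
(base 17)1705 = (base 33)6cb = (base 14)275b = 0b1101100011101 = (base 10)6941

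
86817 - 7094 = 79723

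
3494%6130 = 3494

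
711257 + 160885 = 872142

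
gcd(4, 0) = 4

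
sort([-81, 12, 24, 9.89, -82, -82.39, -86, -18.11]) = [-86, -82.39, -82, -81, -18.11, 9.89, 12, 24]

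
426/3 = 142 = 142.00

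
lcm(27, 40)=1080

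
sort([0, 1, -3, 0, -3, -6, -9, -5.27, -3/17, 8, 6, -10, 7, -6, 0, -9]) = [-10, -9, -9, -6, -6, -5.27, -3, -3, -3/17, 0, 0, 0, 1, 6, 7, 8]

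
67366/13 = 5182 = 5182.00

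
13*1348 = 17524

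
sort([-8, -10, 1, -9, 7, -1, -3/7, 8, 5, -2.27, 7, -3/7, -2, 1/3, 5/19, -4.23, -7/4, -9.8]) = [-10, -9.8, -9, -8, -4.23, -2.27, -2, -7/4, -1, -3/7, -3/7, 5/19, 1/3, 1, 5, 7, 7, 8]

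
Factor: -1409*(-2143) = 1409^1*2143^1 = 3019487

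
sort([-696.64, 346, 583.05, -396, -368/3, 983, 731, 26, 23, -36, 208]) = [-696.64, -396, -368/3, -36, 23, 26, 208, 346, 583.05, 731, 983]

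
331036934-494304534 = -163267600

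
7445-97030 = -89585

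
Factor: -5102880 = -1*2^5*3^1*5^1*10631^1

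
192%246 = 192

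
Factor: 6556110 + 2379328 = 2^1 * 17^1 * 262807^1 = 8935438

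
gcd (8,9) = 1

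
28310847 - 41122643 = -12811796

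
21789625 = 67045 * 325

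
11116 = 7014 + 4102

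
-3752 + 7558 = 3806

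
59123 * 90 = 5321070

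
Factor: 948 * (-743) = -1 * 2^2 * 3^1 * 79^1 * 743^1 = -704364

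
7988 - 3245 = 4743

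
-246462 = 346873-593335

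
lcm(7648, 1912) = 7648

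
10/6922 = 5/3461 ≈ 0.00144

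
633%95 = 63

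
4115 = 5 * 823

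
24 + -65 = -41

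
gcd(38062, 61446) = 2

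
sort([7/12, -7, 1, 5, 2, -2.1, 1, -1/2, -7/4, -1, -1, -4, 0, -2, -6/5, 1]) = [-7, -4, -2.1, -2, -7/4, -6/5, -1, -1, -1/2, 0, 7/12, 1, 1, 1, 2, 5]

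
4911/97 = 50+61/97 ≈ 50.63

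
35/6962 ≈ 0.00503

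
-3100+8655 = 5555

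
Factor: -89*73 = -1*73^1*89^1 = -6497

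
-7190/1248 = -3595/624 ≈ -5.76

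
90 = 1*90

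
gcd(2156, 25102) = 154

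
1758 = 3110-1352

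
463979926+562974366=1026954292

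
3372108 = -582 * (-5794)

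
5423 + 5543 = 10966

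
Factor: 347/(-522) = -1*2^(-1)*3^(-2)*29^(-1)*347^1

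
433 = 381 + 52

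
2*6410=12820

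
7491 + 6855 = 14346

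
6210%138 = 0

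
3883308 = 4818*806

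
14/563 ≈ 0.0249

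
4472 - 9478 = -5006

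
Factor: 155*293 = 5^1*31^1*293^1 = 45415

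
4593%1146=9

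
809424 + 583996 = 1393420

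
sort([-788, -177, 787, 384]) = [-788, -177, 384, 787]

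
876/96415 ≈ 0.00909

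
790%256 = 22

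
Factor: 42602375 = 5^3*340819^1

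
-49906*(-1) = 49906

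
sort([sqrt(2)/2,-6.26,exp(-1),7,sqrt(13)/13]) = [-6.26,sqrt(13)/13,exp(-1),sqrt(2)/2,7]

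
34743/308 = 112 + 247/308 ≈ 112.80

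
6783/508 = 13 + 179/508 ≈ 13.35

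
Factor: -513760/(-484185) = 2^5 * 3^(-1) * 19^1 * 191^(-1) = 608/573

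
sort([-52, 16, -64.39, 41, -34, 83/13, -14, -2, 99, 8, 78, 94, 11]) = [-64.39, -52, -34, -14, -2, 83/13, 8, 11, 16, 41, 78, 94, 99]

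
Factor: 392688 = 2^4*3^5*101^1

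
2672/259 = 10 + 82/259 ≈ 10.32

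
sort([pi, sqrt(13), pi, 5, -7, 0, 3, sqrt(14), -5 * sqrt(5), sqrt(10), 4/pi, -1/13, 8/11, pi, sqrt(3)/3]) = [-5 * sqrt(5), -7, -1/13, 0, sqrt(3)/3, 8/11, 4/pi, 3, pi, pi, pi, sqrt(10), sqrt(13), sqrt(14), 5]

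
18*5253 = 94554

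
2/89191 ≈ 0.0000224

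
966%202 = 158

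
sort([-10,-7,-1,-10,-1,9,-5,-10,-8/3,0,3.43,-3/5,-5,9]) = [-10,-10,-10,-7,-5,-5,-8/3,-1,-1,-3/5,0,3.43,9,9]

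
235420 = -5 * (-47084)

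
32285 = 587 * 55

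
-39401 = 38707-78108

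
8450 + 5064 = 13514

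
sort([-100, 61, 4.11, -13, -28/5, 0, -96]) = [-100, -96, -13, -28/5, 0, 4.11, 61]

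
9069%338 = 281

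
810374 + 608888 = 1419262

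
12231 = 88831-76600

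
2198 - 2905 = -707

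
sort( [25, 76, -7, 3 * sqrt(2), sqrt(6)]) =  [-7, sqrt(6), 3 * sqrt(2), 25, 76]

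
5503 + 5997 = 11500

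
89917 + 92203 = 182120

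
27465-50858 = -23393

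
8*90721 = 725768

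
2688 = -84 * (-32)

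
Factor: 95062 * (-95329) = -1 * 2^1 * 11^1 * 13^1 * 29^1 * 149^1 * 7333^1 = -9062165398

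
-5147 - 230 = -5377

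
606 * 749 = 453894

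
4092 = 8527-4435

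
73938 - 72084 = 1854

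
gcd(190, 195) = 5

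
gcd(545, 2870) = 5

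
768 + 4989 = 5757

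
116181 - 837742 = -721561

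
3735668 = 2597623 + 1138045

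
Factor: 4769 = 19^1 * 251^1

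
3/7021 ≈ 0.000427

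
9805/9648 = 1 + 157/9648 ≈ 1.02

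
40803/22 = 1854 + 15/22≈1854.68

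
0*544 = 0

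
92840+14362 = 107202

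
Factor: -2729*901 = -1*17^1*53^1*2729^1 = -2458829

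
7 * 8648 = 60536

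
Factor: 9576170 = 2^1*5^1*197^1*4861^1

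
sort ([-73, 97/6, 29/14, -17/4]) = [-73, -17/4, 29/14, 97/6]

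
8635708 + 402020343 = 410656051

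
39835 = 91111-51276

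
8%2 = 0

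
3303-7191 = -3888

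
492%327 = 165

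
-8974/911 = -9 - 775/911 ≈ -9.85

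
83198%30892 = 21414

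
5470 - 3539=1931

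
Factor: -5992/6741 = -1*2^3*3^(-2) = -8/9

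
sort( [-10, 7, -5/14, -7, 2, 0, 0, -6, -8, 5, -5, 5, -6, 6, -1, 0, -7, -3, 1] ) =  [-10, -8, -7, -7, -6, -6, -5, -3, -1, -5/14, 0, 0, 0, 1, 2, 5, 5, 6, 7] 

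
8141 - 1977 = 6164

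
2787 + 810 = 3597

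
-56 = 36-92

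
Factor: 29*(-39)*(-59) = 3^1*13^1*29^1*59^1 = 66729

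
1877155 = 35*53633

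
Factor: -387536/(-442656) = 2^(-1)*3^(-2)*29^(-1)*457^1 = 457/522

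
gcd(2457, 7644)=273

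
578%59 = 47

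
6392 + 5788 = 12180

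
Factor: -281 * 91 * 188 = -1 * 2^2 * 7^1 * 13^1 * 47^1 * 281^1 = -4807348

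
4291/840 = 5 + 13/120 ≈ 5.11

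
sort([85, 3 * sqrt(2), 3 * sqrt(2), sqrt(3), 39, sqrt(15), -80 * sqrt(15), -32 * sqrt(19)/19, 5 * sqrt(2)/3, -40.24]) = [-80 * sqrt(15), -40.24, -32 * sqrt(19)/19, sqrt(3), 5 * sqrt(2)/3, sqrt(15), 3 * sqrt(2), 3 * sqrt(2), 39, 85]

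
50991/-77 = -662 - 17/77 ≈ -662.22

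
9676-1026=8650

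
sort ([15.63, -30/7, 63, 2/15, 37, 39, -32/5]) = [-32/5, -30/7, 2/15, 15.63, 37, 39, 63]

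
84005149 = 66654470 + 17350679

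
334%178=156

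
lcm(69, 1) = 69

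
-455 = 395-850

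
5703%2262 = 1179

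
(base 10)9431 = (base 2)10010011010111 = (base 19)1727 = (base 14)3619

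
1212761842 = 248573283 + 964188559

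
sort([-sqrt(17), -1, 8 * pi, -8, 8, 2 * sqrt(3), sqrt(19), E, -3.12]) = [-8, -sqrt(17), -3.12, -1, E, 2 * sqrt(3), sqrt(19), 8, 8 * pi]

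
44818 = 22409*2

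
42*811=34062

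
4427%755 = 652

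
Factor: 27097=7^3*79^1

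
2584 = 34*76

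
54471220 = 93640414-39169194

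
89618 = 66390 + 23228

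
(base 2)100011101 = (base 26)ap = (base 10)285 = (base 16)11d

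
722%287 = 148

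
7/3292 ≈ 0.00213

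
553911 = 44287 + 509624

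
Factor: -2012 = -1 * 2^2 * 503^1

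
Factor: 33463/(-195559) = -1 * 7^(-2) * 13^(-1) * 109^1 = -109/637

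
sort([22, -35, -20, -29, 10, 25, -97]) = [-97, -35, -29, -20, 10, 22, 25]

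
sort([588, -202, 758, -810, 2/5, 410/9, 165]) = [-810, -202, 2/5, 410/9, 165, 588, 758]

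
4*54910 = 219640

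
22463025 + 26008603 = 48471628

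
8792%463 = 458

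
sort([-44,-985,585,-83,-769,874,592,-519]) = [-985,-769,-519,-83,-44,585,592,874]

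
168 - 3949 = -3781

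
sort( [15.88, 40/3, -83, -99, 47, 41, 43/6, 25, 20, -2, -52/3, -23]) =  [-99, -83, -23, -52/3, -2, 43/6, 40/3, 15.88, 20, 25, 41, 47]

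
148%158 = 148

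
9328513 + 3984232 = 13312745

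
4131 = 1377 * 3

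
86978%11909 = 3615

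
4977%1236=33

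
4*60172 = 240688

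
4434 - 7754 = -3320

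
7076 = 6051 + 1025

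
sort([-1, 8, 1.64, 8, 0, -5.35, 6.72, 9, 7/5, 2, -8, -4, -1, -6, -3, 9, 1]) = [-8, -6, -5.35, -4, -3, -1, -1, 0, 1, 7/5, 1.64, 2, 6.72, 8, 8, 9, 9]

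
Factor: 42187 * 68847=3^1 * 53^1 * 433^1 * 42187^1=2904448389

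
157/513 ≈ 0.306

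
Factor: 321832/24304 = 2^(-1) * 31^(-1) * 821^1 = 821/62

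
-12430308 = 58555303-70985611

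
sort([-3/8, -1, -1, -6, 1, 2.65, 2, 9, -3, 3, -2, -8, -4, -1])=[-8, -6, -4, -3, -2, -1, -1, -1, -3/8, 1, 2, 2.65, 3, 9]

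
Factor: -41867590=-1 * 2^1 * 5^1 * 23^1 * 29^1 * 6277^1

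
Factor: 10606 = 2^1*5303^1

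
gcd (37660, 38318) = 14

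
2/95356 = 1/47678 ≈ 0.0000210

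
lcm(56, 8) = 56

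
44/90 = 22/45 ≈ 0.489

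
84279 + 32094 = 116373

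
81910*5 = 409550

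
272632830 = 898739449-626106619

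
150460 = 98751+51709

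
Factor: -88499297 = -1*17^1*241^1*21601^1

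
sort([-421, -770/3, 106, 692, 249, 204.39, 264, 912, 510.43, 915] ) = [-421, -770/3, 106, 204.39, 249, 264, 510.43, 692, 912, 915] 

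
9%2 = 1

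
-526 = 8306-8832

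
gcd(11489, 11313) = 1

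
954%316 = 6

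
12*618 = 7416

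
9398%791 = 697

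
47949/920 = 52 + 109/920≈52.12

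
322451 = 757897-435446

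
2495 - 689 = 1806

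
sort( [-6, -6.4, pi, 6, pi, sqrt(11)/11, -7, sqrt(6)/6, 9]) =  [-7, -6.4, -6, sqrt(11)/11, sqrt(6)/6, pi, pi, 6, 9]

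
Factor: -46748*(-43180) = 2^4*5^1*13^1*17^1*29^1*31^1*127^1 = 2018578640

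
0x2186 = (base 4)2012012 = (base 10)8582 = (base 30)9g2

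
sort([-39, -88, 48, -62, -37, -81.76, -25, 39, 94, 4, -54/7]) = [-88, -81.76, -62, -39, -37, -25, -54/7, 4, 39, 48, 94]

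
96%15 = 6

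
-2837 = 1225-4062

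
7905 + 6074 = 13979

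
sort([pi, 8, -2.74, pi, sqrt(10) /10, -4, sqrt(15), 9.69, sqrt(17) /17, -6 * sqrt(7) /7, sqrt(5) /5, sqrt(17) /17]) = [-4, -2.74, -6 * sqrt(7) /7, sqrt(17) /17, sqrt(17) /17, sqrt(10) /10, sqrt(5) /5, pi, pi, sqrt(15), 8, 9.69]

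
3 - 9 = -6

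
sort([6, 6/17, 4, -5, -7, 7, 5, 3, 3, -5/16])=[-7, -5, -5/16, 6/17, 3, 3, 4, 5, 6, 7]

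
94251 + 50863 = 145114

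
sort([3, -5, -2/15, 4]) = [-5, -2/15, 3, 4]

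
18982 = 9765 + 9217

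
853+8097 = 8950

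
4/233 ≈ 0.0172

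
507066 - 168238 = 338828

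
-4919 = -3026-1893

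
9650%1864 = 330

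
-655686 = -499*1314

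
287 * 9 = 2583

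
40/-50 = -4/5 = -0.80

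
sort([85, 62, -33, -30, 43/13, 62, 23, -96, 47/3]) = [-96, -33, -30, 43/13, 47/3, 23, 62, 62, 85]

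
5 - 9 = -4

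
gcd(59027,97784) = 1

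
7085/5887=1 + 1198/5887 ≈ 1.20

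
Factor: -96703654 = -1*2^1*19^1*2544833^1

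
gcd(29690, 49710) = 10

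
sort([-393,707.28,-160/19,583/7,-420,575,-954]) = [-954,-420,-393,-160/19,583/7,575,707.28]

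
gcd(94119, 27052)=1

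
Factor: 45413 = 45413^1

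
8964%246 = 108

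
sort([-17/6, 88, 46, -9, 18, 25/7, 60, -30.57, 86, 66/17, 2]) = [-30.57, -9, -17/6, 2, 25/7, 66/17, 18, 46, 60, 86, 88]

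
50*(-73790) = -3689500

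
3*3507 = 10521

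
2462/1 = 2462 = 2462.00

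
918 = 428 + 490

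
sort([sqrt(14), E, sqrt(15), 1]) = [1, E, sqrt(14), sqrt(15)]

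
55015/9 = 6112 + 7/9 ≈ 6112.78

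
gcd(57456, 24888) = 24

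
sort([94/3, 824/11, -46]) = [-46, 94/3, 824/11]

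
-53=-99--46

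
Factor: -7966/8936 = -1*2^(-2)*7^1*569^1*1117^(-1) = -3983/4468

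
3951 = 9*439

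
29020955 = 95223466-66202511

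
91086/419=217 + 163/419 ≈ 217.39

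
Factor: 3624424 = 2^3 * 453053^1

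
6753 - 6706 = 47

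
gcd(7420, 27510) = 70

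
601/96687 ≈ 0.00622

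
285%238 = 47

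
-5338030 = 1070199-6408229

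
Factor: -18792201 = -1*3^1*389^1*16103^1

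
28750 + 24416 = 53166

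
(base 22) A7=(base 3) 22102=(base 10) 227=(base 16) E3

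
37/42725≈0.000866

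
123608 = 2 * 61804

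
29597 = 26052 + 3545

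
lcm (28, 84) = 84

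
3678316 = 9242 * 398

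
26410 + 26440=52850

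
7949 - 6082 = 1867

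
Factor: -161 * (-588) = 2^2 * 3^1 * 7^3 * 23^1 = 94668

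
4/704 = 1/176 ≈ 0.00568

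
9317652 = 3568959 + 5748693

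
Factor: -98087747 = -1*19^1*5162513^1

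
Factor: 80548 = 2^2 * 13^1 * 1549^1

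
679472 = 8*84934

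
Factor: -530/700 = -1*2^(-1)*5^(-1)*7^(-1)*53^1 = -53/70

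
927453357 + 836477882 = 1763931239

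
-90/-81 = 10/9 ≈ 1.11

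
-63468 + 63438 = -30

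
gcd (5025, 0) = 5025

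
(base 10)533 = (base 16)215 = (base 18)1bb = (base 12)385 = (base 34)fn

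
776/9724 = 194/2431 ≈ 0.0798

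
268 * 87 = 23316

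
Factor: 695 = 5^1*139^1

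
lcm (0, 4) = 0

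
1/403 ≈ 0.00248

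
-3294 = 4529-7823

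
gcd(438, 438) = 438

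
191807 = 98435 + 93372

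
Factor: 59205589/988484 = 2^(-2) * 7^(-1) * 43^(-1) * 449^1 * 821^(-1) * 131861^1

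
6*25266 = 151596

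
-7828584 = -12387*632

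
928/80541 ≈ 0.0115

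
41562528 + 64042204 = 105604732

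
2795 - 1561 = 1234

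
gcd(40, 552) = 8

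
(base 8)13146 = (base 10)5734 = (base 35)4nt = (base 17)12e5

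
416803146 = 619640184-202837038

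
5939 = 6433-494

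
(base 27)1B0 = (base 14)534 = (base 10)1026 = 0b10000000010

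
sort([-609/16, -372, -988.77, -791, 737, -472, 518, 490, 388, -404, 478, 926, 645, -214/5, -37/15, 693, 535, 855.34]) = [-988.77, -791, -472, -404, -372, -214/5, -609/16, -37/15, 388, 478, 490, 518, 535, 645, 693, 737, 855.34, 926]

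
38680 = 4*9670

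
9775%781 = 403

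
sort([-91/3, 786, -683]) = [-683, -91/3, 786]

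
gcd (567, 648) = 81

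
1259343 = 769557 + 489786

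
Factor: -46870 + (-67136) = -1 * 2^1 * 3^1 * 19001^1 = -114006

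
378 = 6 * 63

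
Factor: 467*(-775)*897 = -1*3^1*5^2*13^1*23^1*31^1*467^1 = -324646725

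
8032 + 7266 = 15298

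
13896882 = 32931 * 422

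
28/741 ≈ 0.0378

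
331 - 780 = -449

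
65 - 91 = -26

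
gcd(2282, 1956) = 326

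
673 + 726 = 1399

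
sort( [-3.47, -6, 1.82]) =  [-6, -3.47, 1.82]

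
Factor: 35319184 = 2^4 * 47^1 * 67^1 * 701^1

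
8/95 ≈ 0.0842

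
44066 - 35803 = 8263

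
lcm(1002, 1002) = 1002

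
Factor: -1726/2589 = -1 * 2^1 * 3^(-1) = -2/3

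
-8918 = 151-9069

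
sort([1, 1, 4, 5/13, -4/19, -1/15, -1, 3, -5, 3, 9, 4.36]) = [-5, -1, -4/19, -1/15, 5/13, 1, 1, 3, 3, 4, 4.36, 9]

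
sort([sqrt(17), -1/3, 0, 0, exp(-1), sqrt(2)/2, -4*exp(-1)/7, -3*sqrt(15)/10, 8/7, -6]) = [-6, -3*sqrt(15)/10, -1/3, -4*exp(-1)/7, 0, 0, exp(-1), sqrt(2)/2, 8/7, sqrt(17)]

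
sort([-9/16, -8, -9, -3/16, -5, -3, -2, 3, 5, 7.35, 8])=[-9, -8, -5, -3, -2, -9/16, -3/16, 3, 5, 7.35, 8]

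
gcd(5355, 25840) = 85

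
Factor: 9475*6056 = 2^3*5^2*379^1*757^1 = 57380600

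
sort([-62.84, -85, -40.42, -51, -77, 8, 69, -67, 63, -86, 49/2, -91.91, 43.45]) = [-91.91, -86, -85, -77, -67, -62.84, -51, -40.42, 8, 49/2, 43.45, 63, 69]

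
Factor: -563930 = -1*2^1*5^1*56393^1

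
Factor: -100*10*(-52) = 2^5*5^3*13^1 = 52000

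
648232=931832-283600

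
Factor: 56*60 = 2^5*3^1*5^1*7^1 = 3360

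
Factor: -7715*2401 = -1*5^1*7^4*1543^1 = -18523715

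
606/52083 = 202/17361 ≈ 0.0116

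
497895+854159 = 1352054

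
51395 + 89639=141034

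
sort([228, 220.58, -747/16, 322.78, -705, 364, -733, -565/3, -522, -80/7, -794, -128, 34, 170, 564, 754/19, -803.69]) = [-803.69, -794, -733, -705, -522, -565/3, -128, -747/16, -80/7, 34, 754/19, 170, 220.58, 228, 322.78, 364, 564]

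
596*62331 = 37149276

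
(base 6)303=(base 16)6f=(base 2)1101111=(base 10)111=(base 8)157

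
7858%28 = 18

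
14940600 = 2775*5384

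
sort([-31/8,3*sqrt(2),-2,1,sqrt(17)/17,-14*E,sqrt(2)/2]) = [-14*E,-31/8,-2,sqrt(17)/17,sqrt(2)/2,1,3*sqrt(2)]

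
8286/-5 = -1657 - 1/5 = -1657.20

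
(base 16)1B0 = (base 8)660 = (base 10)432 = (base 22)JE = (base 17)187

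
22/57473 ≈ 0.000383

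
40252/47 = 856 + 20/47 ≈ 856.43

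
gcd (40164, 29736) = 12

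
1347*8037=10825839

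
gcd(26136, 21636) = 36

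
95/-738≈-0.129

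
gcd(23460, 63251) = 1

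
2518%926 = 666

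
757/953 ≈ 0.794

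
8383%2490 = 913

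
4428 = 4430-2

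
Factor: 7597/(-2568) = -1 * 2^(-3) * 3^(-1) * 71^1 = -71/24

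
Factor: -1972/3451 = -1 * 2^2 * 7^(-1) = -4/7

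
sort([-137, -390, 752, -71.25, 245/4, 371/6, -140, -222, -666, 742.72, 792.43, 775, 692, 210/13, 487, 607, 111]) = [-666, -390, -222, -140, -137, -71.25, 210/13, 245/4, 371/6, 111, 487, 607, 692, 742.72, 752, 775, 792.43]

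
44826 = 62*723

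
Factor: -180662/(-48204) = 2^(-1)*3^(-2)*13^(-1)*877^1 = 877/234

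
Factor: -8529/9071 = -1*3^1*47^ (-1)*193^ (-1)*2843^1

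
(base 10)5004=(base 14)1b76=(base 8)11614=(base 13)237c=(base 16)138c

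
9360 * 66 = 617760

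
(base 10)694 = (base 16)2b6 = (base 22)19c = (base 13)415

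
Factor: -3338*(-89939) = 2^1*1669^1*89939^1 = 300216382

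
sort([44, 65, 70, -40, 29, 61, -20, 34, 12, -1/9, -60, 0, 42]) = [-60, -40, -20, -1/9, 0, 12, 29, 34, 42, 44, 61, 65, 70]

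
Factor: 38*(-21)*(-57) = 2^1*3^2*7^1*19^2 = 45486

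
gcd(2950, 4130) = 590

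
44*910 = 40040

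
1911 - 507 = 1404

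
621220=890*698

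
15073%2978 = 183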